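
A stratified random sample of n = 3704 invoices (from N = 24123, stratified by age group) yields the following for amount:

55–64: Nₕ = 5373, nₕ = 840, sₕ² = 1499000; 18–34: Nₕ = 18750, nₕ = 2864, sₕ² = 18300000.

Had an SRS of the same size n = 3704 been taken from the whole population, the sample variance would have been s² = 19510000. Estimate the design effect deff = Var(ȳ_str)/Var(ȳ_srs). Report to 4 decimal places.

0.7503

Var(ȳ_str) = Σ Wₕ²(1−fₕ)sₕ²/nₕ with Wₕ = Nₕ/24123:
  55–64: (5373/24123)²·(1−840/5373)·1499000/840 = 74.689968
  18–34: (18750/24123)²·(1−2864/18750)·18300000/2864 = 3270.6289
  → Var(ȳ_str) = 3345.3189.
Var(ȳ_srs) = (1 − 3704/24123)·19510000/3704 = 4458.5069.
deff = 3345.3189 / 4458.5069 = 0.7503.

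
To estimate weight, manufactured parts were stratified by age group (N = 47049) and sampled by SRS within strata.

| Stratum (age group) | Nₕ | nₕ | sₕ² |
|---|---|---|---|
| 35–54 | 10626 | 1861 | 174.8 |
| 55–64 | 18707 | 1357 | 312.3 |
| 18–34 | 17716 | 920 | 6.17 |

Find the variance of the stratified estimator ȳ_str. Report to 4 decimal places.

Var(ȳ_str) = Σₕ Wₕ²(1 − fₕ)sₕ²/nₕ with Wₕ = Nₕ/N, N = 47049.
35–54: Wₕ = 0.22584965; term = 0.22584965²·(1 − 0.17513646)·174.8/1861 = 0.0039519914.
55–64: Wₕ = 0.39760675; term = 0.39760675²·(1 − 0.07253969)·312.3/1357 = 0.033743876.
18–34: Wₕ = 0.37654360; term = 0.37654360²·(1 − 0.05193046)·6.17/920 = 9.0150488 × 10^-4.
Sum = 0.038597372.

0.0386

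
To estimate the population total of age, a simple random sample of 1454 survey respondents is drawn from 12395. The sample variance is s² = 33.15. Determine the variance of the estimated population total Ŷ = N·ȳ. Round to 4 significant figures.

Var(Ŷ) = N²·Var(ȳ) = N²·(1 − n/N)·s²/n.
f = 1454/12395 = 0.11730537; Var(ȳ) = 0.88269463·33.15/1454 = 0.020124709.
Var(Ŷ) = 12395² · 0.020124709 = 3.0918803 × 10^6.

3.092 × 10^6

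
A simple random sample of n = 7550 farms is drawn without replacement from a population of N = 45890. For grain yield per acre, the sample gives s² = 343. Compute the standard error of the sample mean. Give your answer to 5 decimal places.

0.19482

Under SRS without replacement, Var(ȳ) = (1 − f)·s²/n with f = n/N = 7550/45890 = 0.16452386.
Var(ȳ) = (1 − 0.16452386)·343/7550 = 0.83547614·0.045430464 = 0.037956068.
SE(ȳ) = √(0.037956068) = 0.19482.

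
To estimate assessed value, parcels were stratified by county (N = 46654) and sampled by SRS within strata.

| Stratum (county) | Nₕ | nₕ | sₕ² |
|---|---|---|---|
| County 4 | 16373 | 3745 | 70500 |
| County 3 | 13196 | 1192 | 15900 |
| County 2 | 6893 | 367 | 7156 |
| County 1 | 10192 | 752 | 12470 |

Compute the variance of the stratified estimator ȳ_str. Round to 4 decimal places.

3.8950

Var(ȳ_str) = Σₕ Wₕ²(1 − fₕ)sₕ²/nₕ with Wₕ = Nₕ/N, N = 46654.
County 4: Wₕ = 0.35094526; term = 0.35094526²·(1 − 0.22873023)·70500/3745 = 1.7882258.
County 3: Wₕ = 0.28284820; term = 0.28284820²·(1 − 0.09033040)·15900/1192 = 0.97075893.
County 2: Wₕ = 0.14774725; term = 0.14774725²·(1 − 0.05324242)·7156/367 = 0.40297847.
County 1: Wₕ = 0.21845930; term = 0.21845930²·(1 − 0.07378336)·12470/752 = 0.73299709.
Sum = 3.8949603.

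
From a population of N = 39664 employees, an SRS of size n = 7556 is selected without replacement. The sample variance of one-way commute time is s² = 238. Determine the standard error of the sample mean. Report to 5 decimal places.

0.15968

Under SRS without replacement, Var(ȳ) = (1 − f)·s²/n with f = n/N = 7556/39664 = 0.19050020.
Var(ȳ) = (1 − 0.19050020)·238/7556 = 0.80949980·0.031498147 = 0.025497744.
SE(ȳ) = √(0.025497744) = 0.15968.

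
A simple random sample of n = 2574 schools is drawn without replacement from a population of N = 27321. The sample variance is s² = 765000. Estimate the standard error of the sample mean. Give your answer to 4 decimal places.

16.4074

Under SRS without replacement, Var(ȳ) = (1 − f)·s²/n with f = n/N = 2574/27321 = 0.09421324.
Var(ȳ) = (1 − 0.09421324)·765000/2574 = 0.90578676·297.2028 = 269.20236.
SE(ȳ) = √(269.20236) = 16.4074.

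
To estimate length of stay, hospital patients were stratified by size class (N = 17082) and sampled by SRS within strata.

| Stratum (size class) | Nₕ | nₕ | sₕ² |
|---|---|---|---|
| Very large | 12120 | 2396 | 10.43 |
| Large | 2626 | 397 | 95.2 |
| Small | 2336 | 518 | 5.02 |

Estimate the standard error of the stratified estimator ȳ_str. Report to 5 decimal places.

0.08191

Var(ȳ_str) = Σₕ Wₕ²(1 − fₕ)sₕ²/nₕ with Wₕ = Nₕ/N, N = 17082.
Very large: Wₕ = 0.70951879; term = 0.70951879²·(1 − 0.19768977)·10.43/2396 = 0.0017581974.
Large: Wₕ = 0.15372907; term = 0.15372907²·(1 − 0.15118050)·95.2/397 = 0.0048103181.
Small: Wₕ = 0.13675214; term = 0.13675214²·(1 − 0.22174658)·5.02/518 = 1.410468 × 10^-4.
Sum = 0.0067095623.
SE = √(0.0067095623) = 0.08191.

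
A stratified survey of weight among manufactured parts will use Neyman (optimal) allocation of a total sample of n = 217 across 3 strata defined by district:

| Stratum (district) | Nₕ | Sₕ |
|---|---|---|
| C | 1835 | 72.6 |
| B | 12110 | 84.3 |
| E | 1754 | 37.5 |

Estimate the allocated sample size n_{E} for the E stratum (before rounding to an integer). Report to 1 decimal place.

11.7

Neyman allocation: nₕ = n·NₕSₕ / Σⱼ NⱼSⱼ.
Σ NⱼSⱼ = 1835·72.6 + 12110·84.3 + 1754·37.5 = 1.219869 × 10^6.
n_{E} = 217·1754·37.5 / (1.219869 × 10^6) = 11.7.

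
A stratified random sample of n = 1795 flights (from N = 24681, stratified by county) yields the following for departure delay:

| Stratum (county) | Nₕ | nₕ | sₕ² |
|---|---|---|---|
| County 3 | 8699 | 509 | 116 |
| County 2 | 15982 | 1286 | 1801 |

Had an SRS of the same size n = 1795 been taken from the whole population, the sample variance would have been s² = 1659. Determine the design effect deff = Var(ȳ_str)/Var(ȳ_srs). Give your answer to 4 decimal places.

0.6612

Var(ȳ_str) = Σ Wₕ²(1−fₕ)sₕ²/nₕ with Wₕ = Nₕ/24681:
  County 3: (8699/24681)²·(1−509/8699)·116/509 = 0.02665434
  County 2: (15982/24681)²·(1−1286/15982)·1801/1286 = 0.5399798
  → Var(ȳ_str) = 0.56663414.
Var(ȳ_srs) = (1 − 1795/24681)·1659/1795 = 0.85701629.
deff = 0.56663414 / 0.85701629 = 0.6612.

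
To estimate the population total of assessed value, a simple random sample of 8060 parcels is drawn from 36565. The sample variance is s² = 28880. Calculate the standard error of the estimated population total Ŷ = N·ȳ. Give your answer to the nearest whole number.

61112

Var(Ŷ) = N²·Var(ȳ) = N²·(1 − n/N)·s²/n.
f = 8060/36565 = 0.22042937; Var(ȳ) = 0.77957063·28880/8060 = 2.7933002.
Var(Ŷ) = 36565² · 2.7933002 = 3.7346402 × 10^9.
SE(Ŷ) = √(3.7346402 × 10^9) = 61112.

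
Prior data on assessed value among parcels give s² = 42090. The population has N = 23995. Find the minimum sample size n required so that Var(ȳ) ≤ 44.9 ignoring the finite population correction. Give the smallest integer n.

938

Without fpc, n₀ = s²/D = 42090/44.9 = 937.4165.
Rounding up, n = 938.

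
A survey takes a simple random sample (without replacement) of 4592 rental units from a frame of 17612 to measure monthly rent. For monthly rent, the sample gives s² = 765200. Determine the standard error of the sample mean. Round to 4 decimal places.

11.0991

Under SRS without replacement, Var(ȳ) = (1 − f)·s²/n with f = n/N = 4592/17612 = 0.26073132.
Var(ȳ) = (1 − 0.26073132)·765200/4592 = 0.73926868·166.63763 = 123.18998.
SE(ȳ) = √(123.18998) = 11.0991.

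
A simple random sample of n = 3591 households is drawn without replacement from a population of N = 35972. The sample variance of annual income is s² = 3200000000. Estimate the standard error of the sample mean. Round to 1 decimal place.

895.6

Under SRS without replacement, Var(ȳ) = (1 − f)·s²/n with f = n/N = 3591/35972 = 0.09982764.
Var(ȳ) = (1 − 0.09982764)·3200000000/3591 = 0.90017236·891116.68 = 802158.6.
SE(ȳ) = √(802158.6) = 895.6.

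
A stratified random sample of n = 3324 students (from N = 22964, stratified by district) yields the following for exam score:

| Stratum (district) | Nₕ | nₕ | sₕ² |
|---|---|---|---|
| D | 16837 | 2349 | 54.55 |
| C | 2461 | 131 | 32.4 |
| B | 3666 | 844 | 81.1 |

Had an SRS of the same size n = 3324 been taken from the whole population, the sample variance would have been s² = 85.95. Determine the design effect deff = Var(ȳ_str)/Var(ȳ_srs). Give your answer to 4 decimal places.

0.6926

Var(ȳ_str) = Σ Wₕ²(1−fₕ)sₕ²/nₕ with Wₕ = Nₕ/22964:
  D: (16837/22964)²·(1−2349/16837)·54.55/2349 = 0.010742115
  C: (2461/22964)²·(1−131/2461)·32.4/131 = 0.0026893429
  B: (3666/22964)²·(1−844/3666)·81.1/844 = 0.0018850931
  → Var(ȳ_str) = 0.015316551.
Var(ȳ_srs) = (1 − 3324/22964)·85.95/3324 = 0.022114586.
deff = 0.015316551 / 0.022114586 = 0.6926.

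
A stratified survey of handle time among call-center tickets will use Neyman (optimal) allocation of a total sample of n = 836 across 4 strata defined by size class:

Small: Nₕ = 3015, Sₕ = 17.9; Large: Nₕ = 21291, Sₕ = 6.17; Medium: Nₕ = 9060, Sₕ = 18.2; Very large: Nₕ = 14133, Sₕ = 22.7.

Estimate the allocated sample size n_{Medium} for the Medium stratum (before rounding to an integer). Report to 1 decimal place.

Neyman allocation: nₕ = n·NₕSₕ / Σⱼ NⱼSⱼ.
Σ NⱼSⱼ = 3015·17.9 + 21291·6.17 + 9060·18.2 + 14133·22.7 = 671045.07.
n_{Medium} = 836·9060·18.2 / 671045.07 = 205.4.

205.4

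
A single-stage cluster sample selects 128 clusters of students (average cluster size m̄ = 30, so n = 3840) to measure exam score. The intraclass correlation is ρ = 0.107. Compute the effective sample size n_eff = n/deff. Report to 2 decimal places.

deff = 1 + (30 − 1)·0.107 = 1 + 3.103 = 4.103.
n_eff = 3840 / 4.103 = 935.90.

935.90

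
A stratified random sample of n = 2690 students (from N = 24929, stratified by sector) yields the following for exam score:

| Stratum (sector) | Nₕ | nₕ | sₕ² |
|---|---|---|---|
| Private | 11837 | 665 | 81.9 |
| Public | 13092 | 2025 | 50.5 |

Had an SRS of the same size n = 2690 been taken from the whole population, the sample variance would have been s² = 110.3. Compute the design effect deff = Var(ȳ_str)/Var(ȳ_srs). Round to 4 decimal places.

0.8754

Var(ȳ_str) = Σ Wₕ²(1−fₕ)sₕ²/nₕ with Wₕ = Nₕ/24929:
  Private: (11837/24929)²·(1−665/11837)·81.9/665 = 0.026207471
  Public: (13092/24929)²·(1−2025/13092)·50.5/2025 = 0.0058142345
  → Var(ȳ_str) = 0.032021706.
Var(ȳ_srs) = (1 − 2690/24929)·110.3/2690 = 0.036579152.
deff = 0.032021706 / 0.036579152 = 0.8754.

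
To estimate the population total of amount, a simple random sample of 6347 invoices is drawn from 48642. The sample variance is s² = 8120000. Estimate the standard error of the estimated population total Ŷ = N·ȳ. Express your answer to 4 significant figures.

Var(Ŷ) = N²·Var(ȳ) = N²·(1 − n/N)·s²/n.
f = 6347/48642 = 0.13048394; Var(ȳ) = 0.86951606·8120000/6347 = 1112.4106.
Var(Ŷ) = 48642² · 1112.4106 = 2.6320126 × 10^12.
SE(Ŷ) = √(2.6320126 × 10^12) = 1.622 × 10^6.

1.622 × 10^6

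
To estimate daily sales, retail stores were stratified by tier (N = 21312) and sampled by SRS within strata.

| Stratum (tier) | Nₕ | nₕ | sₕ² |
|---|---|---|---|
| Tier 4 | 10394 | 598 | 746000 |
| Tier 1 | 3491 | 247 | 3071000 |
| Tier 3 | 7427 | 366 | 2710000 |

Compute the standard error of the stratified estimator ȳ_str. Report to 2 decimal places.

38.01

Var(ȳ_str) = Σₕ Wₕ²(1 − fₕ)sₕ²/nₕ with Wₕ = Nₕ/N, N = 21312.
Tier 4: Wₕ = 0.48770646; term = 0.48770646²·(1 − 0.05753319)·746000/598 = 279.6538.
Tier 1: Wₕ = 0.16380443; term = 0.16380443²·(1 − 0.07075337)·3071000/247 = 310.00246.
Tier 3: Wₕ = 0.34848911; term = 0.34848911²·(1 − 0.04927966)·2710000/366 = 854.90809.
Sum = 1444.5644.
SE = √(1444.5644) = 38.01.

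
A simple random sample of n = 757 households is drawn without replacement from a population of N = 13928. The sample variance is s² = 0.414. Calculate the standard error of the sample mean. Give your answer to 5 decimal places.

Under SRS without replacement, Var(ȳ) = (1 − f)·s²/n with f = n/N = 757/13928 = 0.05435095.
Var(ȳ) = (1 − 0.05435095)·0.414/757 = 0.94564905·5.4689564 × 10^-4 = 5.1717134 × 10^-4.
SE(ȳ) = √(5.1717134 × 10^-4) = 0.02274.

0.02274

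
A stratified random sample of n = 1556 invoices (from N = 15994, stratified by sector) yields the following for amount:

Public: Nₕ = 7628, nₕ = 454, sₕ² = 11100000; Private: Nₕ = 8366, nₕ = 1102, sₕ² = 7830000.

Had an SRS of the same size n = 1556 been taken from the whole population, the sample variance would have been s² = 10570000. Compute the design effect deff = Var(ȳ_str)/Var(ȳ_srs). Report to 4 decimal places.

1.1282

Var(ȳ_str) = Σ Wₕ²(1−fₕ)sₕ²/nₕ with Wₕ = Nₕ/15994:
  Public: (7628/15994)²·(1−454/7628)·11100000/454 = 5230.2807
  Private: (8366/15994)²·(1−1102/8366)·7830000/1102 = 1687.9504
  → Var(ȳ_str) = 6918.2311.
Var(ȳ_srs) = (1 − 1556/15994)·10570000/1556 = 6132.1863.
deff = 6918.2311 / 6132.1863 = 1.1282.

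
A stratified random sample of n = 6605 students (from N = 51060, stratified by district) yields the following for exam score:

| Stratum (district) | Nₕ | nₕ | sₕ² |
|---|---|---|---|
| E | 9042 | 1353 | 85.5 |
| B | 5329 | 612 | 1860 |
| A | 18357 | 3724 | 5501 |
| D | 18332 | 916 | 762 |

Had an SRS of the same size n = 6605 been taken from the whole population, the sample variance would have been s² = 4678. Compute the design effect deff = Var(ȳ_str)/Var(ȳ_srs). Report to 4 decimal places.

Var(ȳ_str) = Σ Wₕ²(1−fₕ)sₕ²/nₕ with Wₕ = Nₕ/51060:
  E: (9042/51060)²·(1−1353/9042)·85.5/1353 = 0.0016851597
  B: (5329/51060)²·(1−612/5329)·1860/612 = 0.02930296
  A: (18357/51060)²·(1−3724/18357)·5501/3724 = 0.15219677
  D: (18332/51060)²·(1−916/18332)·762/916 = 0.10187231
  → Var(ȳ_str) = 0.2850572.
Var(ȳ_srs) = (1 − 6605/51060)·4678/6605 = 0.61663362.
deff = 0.2850572 / 0.61663362 = 0.4623.

0.4623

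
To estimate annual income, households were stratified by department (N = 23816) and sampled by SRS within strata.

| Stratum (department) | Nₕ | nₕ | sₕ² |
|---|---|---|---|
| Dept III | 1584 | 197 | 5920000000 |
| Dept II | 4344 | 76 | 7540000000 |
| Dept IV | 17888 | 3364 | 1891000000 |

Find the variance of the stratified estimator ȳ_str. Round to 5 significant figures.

3.6168 × 10^6

Var(ȳ_str) = Σₕ Wₕ²(1 − fₕ)sₕ²/nₕ with Wₕ = Nₕ/N, N = 23816.
Dept III: Wₕ = 0.06650991; term = 0.06650991²·(1 − 0.12436869)·5920000000/197 = 116399.06.
Dept II: Wₕ = 0.18239839; term = 0.18239839²·(1 − 0.01749540)·7540000000/76 = 3.2429058 × 10^6.
Dept IV: Wₕ = 0.75109170; term = 0.75109170²·(1 − 0.18805903)·1891000000/3364 = 257481.44.
Sum = 3.6167863 × 10^6.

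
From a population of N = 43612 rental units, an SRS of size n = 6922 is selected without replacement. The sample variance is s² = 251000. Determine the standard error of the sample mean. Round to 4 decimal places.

5.5232

Under SRS without replacement, Var(ȳ) = (1 − f)·s²/n with f = n/N = 6922/43612 = 0.15871778.
Var(ȳ) = (1 − 0.15871778)·251000/6922 = 0.84128222·36.261196 = 30.505899.
SE(ȳ) = √(30.505899) = 5.5232.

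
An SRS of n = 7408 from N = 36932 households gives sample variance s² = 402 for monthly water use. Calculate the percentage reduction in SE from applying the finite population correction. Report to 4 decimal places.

10.5900

f = n/N = 7408/36932 = 0.20058486.
SE_no-fpc = √(s²/n) = 0.23294991; SE_fpc = √((1−f)s²/n) = 0.20828055.
Ratio = √(1−f) = 0.89410019. Reduction = 100·(1 − 0.89410019) = 10.5900%.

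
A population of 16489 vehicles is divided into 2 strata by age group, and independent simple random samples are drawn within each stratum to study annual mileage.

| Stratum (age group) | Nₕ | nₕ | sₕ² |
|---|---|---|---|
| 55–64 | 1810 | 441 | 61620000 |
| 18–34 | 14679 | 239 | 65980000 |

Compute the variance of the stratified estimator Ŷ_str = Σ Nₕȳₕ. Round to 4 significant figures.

5.886 × 10^13

Var(Ŷ_str) = Σₕ Nₕ²(1 − fₕ)sₕ²/nₕ.
55–64: 1810²·(1 − 441/1810)·61620000/441 = 3.4623034 × 10^11.
18–34: 14679²·(1 − 239/14679)·65980000/239 = 5.8516464 × 10^13.
Sum = 5.8862694 × 10^13.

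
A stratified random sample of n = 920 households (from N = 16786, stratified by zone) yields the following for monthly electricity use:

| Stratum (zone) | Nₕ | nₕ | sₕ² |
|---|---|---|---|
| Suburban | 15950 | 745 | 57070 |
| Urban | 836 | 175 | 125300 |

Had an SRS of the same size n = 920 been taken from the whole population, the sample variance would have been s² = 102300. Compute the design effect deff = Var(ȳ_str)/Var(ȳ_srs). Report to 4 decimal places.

0.6407

Var(ȳ_str) = Σ Wₕ²(1−fₕ)sₕ²/nₕ with Wₕ = Nₕ/16786:
  Suburban: (15950/16786)²·(1−745/15950)·57070/745 = 65.933218
  Urban: (836/16786)²·(1−175/836)·125300/175 = 1.4041914
  → Var(ȳ_str) = 67.337409.
Var(ȳ_srs) = (1 − 920/16786)·102300/920 = 105.10129.
deff = 67.337409 / 105.10129 = 0.6407.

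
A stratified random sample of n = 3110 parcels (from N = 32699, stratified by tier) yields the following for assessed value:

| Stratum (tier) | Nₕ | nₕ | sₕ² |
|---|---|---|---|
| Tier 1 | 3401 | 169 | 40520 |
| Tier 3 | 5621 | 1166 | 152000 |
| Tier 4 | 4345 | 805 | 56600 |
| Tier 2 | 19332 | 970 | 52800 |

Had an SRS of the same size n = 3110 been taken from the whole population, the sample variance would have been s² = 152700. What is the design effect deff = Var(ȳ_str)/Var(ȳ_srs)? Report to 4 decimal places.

Var(ȳ_str) = Σ Wₕ²(1−fₕ)sₕ²/nₕ with Wₕ = Nₕ/32699:
  Tier 1: (3401/32699)²·(1−169/3401)·40520/169 = 2.4648573
  Tier 3: (5621/32699)²·(1−1166/5621)·152000/1166 = 3.0530744
  Tier 4: (4345/32699)²·(1−805/4345)·56600/805 = 1.0114505
  Tier 2: (19332/32699)²·(1−970/19332)·52800/970 = 18.071326
  → Var(ȳ_str) = 24.600708.
Var(ȳ_srs) = (1 − 3110/32699)·152700/3110 = 44.429811.
deff = 24.600708 / 44.429811 = 0.5537.

0.5537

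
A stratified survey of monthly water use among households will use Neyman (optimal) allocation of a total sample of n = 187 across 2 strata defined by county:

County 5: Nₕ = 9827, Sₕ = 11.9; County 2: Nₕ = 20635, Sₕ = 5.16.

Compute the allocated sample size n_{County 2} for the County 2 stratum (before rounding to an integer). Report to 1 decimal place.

89.1

Neyman allocation: nₕ = n·NₕSₕ / Σⱼ NⱼSⱼ.
Σ NⱼSⱼ = 9827·11.9 + 20635·5.16 = 223417.9.
n_{County 2} = 187·20635·5.16 / 223417.9 = 89.1.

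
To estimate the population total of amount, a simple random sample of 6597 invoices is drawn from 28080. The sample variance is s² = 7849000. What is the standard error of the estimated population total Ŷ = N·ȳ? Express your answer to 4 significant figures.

847200

Var(Ŷ) = N²·Var(ȳ) = N²·(1 − n/N)·s²/n.
f = 6597/28080 = 0.23493590; Var(ȳ) = 0.76506410·7849000/6597 = 910.26044.
Var(Ŷ) = 28080² · 910.26044 = 7.1772798 × 10^11.
SE(Ŷ) = √(7.1772798 × 10^11) = 847200.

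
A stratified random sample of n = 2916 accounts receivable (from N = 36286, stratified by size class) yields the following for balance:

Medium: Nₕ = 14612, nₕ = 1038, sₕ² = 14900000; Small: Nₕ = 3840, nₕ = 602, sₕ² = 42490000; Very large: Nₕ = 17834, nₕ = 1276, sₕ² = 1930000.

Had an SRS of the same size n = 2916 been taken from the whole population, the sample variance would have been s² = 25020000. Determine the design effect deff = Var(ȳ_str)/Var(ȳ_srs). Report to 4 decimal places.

Var(ȳ_str) = Σ Wₕ²(1−fₕ)sₕ²/nₕ with Wₕ = Nₕ/36286:
  Medium: (14612/36286)²·(1−1038/14612)·14900000/1038 = 2162.3612
  Small: (3840/36286)²·(1−602/3840)·42490000/602 = 666.53064
  Very large: (17834/36286)²·(1−1276/17834)·1930000/1276 = 339.22284
  → Var(ȳ_str) = 3168.1147.
Var(ȳ_srs) = (1 − 2916/36286)·25020000/2916 = 7890.7248.
deff = 3168.1147 / 7890.7248 = 0.4015.

0.4015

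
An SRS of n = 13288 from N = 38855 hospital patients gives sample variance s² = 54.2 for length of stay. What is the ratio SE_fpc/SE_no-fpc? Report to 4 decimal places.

f = n/N = 13288/38855 = 0.34198945.
SE_no-fpc = √(s²/n) = 0.063866017; SE_fpc = √((1−f)s²/n) = 0.05180674.
Ratio = √(1−f) = 0.81117850.

0.8112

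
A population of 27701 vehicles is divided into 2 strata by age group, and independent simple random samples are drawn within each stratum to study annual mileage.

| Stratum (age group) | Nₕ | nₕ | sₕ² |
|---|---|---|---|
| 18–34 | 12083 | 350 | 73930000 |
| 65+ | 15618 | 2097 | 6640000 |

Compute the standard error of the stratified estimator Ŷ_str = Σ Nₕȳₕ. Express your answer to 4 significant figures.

5.533 × 10^6

Var(Ŷ_str) = Σₕ Nₕ²(1 − fₕ)sₕ²/nₕ.
18–34: 12083²·(1 − 350/12083)·73930000/350 = 2.9945841 × 10^13.
65+: 15618²·(1 − 2097/15618)·6640000/2097 = 6.6865775 × 10^11.
Sum = 3.0614499 × 10^13.
SE = √(3.0614499 × 10^13) = 5.533 × 10^6.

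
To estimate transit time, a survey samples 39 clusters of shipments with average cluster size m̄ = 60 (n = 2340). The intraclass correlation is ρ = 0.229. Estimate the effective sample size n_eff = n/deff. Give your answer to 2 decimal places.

161.26

deff = 1 + (60 − 1)·0.229 = 1 + 13.511 = 14.511.
n_eff = 2340 / 14.511 = 161.26.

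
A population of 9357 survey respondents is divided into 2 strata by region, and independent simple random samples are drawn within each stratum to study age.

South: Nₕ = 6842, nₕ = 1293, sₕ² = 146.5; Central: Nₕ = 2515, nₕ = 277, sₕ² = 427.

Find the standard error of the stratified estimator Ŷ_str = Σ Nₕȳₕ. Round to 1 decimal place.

3602.5

Var(Ŷ_str) = Σₕ Nₕ²(1 − fₕ)sₕ²/nₕ.
South: 6842²·(1 − 1293/6842)·146.5/1293 = 4.3016681 × 10^6.
Central: 2515²·(1 − 277/2515)·427/277 = 8.6765321 × 10^6.
Sum = 1.29782 × 10^7.
SE = √(1.29782 × 10^7) = 3602.5.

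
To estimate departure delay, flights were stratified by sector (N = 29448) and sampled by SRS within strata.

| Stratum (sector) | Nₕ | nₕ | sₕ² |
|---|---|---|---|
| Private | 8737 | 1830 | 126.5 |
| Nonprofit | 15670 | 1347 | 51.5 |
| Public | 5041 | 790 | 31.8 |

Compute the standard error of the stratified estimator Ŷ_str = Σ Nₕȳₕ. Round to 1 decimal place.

3689.9

Var(Ŷ_str) = Σₕ Nₕ²(1 − fₕ)sₕ²/nₕ.
Private: 8737²·(1 − 1830/8737)·126.5/1830 = 4.1714902 × 10^6.
Nonprofit: 15670²·(1 − 1347/15670)·51.5/1347 = 8.5810933 × 10^6.
Public: 5041²·(1 − 790/5041)·31.8/790 = 862596.78.
Sum = 1.361518 × 10^7.
SE = √(1.361518 × 10^7) = 3689.9.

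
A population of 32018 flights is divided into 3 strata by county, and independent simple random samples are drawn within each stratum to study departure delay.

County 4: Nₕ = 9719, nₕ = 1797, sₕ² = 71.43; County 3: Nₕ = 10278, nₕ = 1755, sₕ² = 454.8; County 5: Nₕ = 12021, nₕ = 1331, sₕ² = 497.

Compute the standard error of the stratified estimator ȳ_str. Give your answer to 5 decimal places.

Var(ȳ_str) = Σₕ Wₕ²(1 − fₕ)sₕ²/nₕ with Wₕ = Nₕ/N, N = 32018.
County 4: Wₕ = 0.30354800; term = 0.30354800²·(1 − 0.18489557)·71.43/1797 = 0.0029853867.
County 3: Wₕ = 0.32100693; term = 0.32100693²·(1 − 0.17075306)·454.8/1755 = 0.022143998.
County 5: Wₕ = 0.37544506; term = 0.37544506²·(1 − 0.11072290)·497/1331 = 0.046806723.
Sum = 0.071936108.
SE = √(0.071936108) = 0.26821.

0.26821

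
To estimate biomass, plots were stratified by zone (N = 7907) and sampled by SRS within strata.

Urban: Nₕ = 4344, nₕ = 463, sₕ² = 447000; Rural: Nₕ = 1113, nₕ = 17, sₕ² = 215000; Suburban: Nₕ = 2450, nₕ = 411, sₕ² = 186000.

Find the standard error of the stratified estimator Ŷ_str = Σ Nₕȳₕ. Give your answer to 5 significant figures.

Var(Ŷ_str) = Σₕ Nₕ²(1 − fₕ)sₕ²/nₕ.
Urban: 4344²·(1 − 463/4344)·447000/463 = 1.6276461 × 10^10.
Rural: 1113²·(1 − 17/1113)·215000/17 = 1.5427489 × 10^10.
Suburban: 2450²·(1 − 411/2450)·186000/411 = 2.2607599 × 10^9.
Sum = 3.396471 × 10^10.
SE = √(3.396471 × 10^10) = 184300.

184300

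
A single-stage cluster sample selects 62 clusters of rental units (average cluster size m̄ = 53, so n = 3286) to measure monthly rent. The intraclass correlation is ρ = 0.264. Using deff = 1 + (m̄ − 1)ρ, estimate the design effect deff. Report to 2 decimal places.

14.73

deff = 1 + (53 − 1)·0.264 = 1 + 13.728 = 14.728.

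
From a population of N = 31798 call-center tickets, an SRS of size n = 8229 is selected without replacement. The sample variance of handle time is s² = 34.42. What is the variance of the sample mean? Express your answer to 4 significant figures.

0.003100

Under SRS without replacement, Var(ȳ) = (1 − f)·s²/n with f = n/N = 8229/31798 = 0.25878986.
Var(ȳ) = (1 − 0.25878986)·34.42/8229 = 0.74121014·0.0041827683 = 0.0031003102.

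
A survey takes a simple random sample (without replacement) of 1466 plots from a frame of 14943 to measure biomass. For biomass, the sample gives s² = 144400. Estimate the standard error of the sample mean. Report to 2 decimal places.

9.43

Under SRS without replacement, Var(ȳ) = (1 − f)·s²/n with f = n/N = 1466/14943 = 0.09810614.
Var(ȳ) = (1 − 0.09810614)·144400/1466 = 0.90189386·98.499318 = 88.83593.
SE(ȳ) = √(88.83593) = 9.43.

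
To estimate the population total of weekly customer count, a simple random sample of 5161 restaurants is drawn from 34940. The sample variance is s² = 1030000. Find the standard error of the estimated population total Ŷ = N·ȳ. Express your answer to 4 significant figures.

455700

Var(Ŷ) = N²·Var(ȳ) = N²·(1 − n/N)·s²/n.
f = 5161/34940 = 0.14771036; Var(ȳ) = 0.85228964·1030000/5161 = 170.09462.
Var(Ŷ) = 34940² · 170.09462 = 2.0765212 × 10^11.
SE(Ŷ) = √(2.0765212 × 10^11) = 455700.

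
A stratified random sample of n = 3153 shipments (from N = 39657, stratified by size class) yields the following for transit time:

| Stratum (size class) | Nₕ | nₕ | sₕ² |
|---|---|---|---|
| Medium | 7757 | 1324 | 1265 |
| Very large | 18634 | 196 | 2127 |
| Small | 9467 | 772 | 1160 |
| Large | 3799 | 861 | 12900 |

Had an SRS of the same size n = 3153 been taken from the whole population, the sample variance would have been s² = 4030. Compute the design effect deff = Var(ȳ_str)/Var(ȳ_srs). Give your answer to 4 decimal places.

Var(ȳ_str) = Σ Wₕ²(1−fₕ)sₕ²/nₕ with Wₕ = Nₕ/39657:
  Medium: (7757/39657)²·(1−1324/7757)·1265/1324 = 0.030315879
  Very large: (18634/39657)²·(1−196/18634)·2127/196 = 2.3707819
  Small: (9467/39657)²·(1−772/9467)·1160/772 = 0.078647141
  Large: (3799/39657)²·(1−861/3799)·12900/861 = 0.10633297
  → Var(ȳ_str) = 2.5860779.
Var(ȳ_srs) = (1 − 3153/39657)·4030/3153 = 1.1765264.
deff = 2.5860779 / 1.1765264 = 2.1981.

2.1981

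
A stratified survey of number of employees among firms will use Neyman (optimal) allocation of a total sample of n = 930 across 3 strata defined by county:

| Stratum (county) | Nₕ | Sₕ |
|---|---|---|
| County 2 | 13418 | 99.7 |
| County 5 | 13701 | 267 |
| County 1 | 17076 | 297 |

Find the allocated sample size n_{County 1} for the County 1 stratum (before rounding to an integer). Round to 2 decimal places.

468.49

Neyman allocation: nₕ = n·NₕSₕ / Σⱼ NⱼSⱼ.
Σ NⱼSⱼ = 13418·99.7 + 13701·267 + 17076·297 = 1.0067514 × 10^7.
n_{County 1} = 930·17076·297 / (1.0067514 × 10^7) = 468.49.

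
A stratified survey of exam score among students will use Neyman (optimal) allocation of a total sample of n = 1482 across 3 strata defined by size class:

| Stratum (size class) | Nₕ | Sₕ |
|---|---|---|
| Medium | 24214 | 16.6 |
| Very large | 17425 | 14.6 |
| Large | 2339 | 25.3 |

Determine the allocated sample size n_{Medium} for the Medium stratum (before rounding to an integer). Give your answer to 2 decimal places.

Neyman allocation: nₕ = n·NₕSₕ / Σⱼ NⱼSⱼ.
Σ NⱼSⱼ = 24214·16.6 + 17425·14.6 + 2339·25.3 = 715534.1.
n_{Medium} = 1482·24214·16.6 / 715534.1 = 832.52.

832.52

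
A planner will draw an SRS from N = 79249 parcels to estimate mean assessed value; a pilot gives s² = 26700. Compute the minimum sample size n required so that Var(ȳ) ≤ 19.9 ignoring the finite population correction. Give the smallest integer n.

1342

Without fpc, n₀ = s²/D = 26700/19.9 = 1341.7085.
Rounding up, n = 1342.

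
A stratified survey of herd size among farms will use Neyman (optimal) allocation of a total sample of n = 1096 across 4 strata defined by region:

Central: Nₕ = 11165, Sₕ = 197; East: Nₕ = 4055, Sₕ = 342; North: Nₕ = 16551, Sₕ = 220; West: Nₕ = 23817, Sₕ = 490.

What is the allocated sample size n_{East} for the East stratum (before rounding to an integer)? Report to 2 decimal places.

Neyman allocation: nₕ = n·NₕSₕ / Σⱼ NⱼSⱼ.
Σ NⱼSⱼ = 11165·197 + 4055·342 + 16551·220 + 23817·490 = 1.8897865 × 10^7.
n_{East} = 1096·4055·342 / (1.8897865 × 10^7) = 80.43.

80.43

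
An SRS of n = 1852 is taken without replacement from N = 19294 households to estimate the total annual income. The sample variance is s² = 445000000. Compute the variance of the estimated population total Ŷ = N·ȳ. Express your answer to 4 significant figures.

Var(Ŷ) = N²·Var(ȳ) = N²·(1 − n/N)·s²/n.
f = 1852/19294 = 0.09598839; Var(ȳ) = 0.90401161·445000000/1852 = 217216.61.
Var(Ŷ) = 19294² · 217216.61 = 8.0860716 × 10^13.

8.086 × 10^13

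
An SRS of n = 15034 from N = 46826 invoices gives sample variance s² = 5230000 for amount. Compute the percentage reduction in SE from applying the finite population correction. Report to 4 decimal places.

f = n/N = 15034/46826 = 0.32106095.
SE_no-fpc = √(s²/n) = 18.651492; SE_fpc = √((1−f)s²/n) = 15.368411.
Ratio = √(1−f) = 0.82397758. Reduction = 100·(1 − 0.82397758) = 17.6022%.

17.6022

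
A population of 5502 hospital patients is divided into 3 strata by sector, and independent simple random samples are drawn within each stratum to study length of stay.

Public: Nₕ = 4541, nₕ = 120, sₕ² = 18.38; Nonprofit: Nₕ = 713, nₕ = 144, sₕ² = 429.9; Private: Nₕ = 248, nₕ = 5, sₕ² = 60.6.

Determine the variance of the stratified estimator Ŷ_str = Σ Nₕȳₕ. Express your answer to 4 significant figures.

Var(Ŷ_str) = Σₕ Nₕ²(1 − fₕ)sₕ²/nₕ.
Public: 4541²·(1 − 120/4541)·18.38/120 = 3.0749374 × 10^6.
Nonprofit: 713²·(1 − 144/713)·429.9/144 = 1.2111746 × 10^6.
Private: 248²·(1 − 5/248)·60.6/5 = 730399.68.
Sum = 5.0165117 × 10^6.

5.017 × 10^6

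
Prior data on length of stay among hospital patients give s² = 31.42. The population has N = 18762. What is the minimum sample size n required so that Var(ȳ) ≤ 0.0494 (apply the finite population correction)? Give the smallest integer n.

616

Without fpc, n₀ = s²/D = 31.42/0.0494 = 636.0324.
With fpc, (1 − n/N)·s²/n ≤ D requires n ≥ n₀/(1 + n₀/N) = 636.0324/(1 + 636.0324/18762) = 615.1779.
Rounding up, n = 616.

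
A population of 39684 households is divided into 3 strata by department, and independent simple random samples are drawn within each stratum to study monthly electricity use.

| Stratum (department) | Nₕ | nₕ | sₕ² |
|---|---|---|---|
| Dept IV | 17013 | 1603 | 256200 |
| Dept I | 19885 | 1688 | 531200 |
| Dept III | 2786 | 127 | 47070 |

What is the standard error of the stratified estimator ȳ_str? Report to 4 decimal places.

10.0328

Var(ȳ_str) = Σₕ Wₕ²(1 − fₕ)sₕ²/nₕ with Wₕ = Nₕ/N, N = 39684.
Dept IV: Wₕ = 0.42871182; term = 0.42871182²·(1 − 0.09422207)·256200/1603 = 26.607144.
Dept I: Wₕ = 0.50108356; term = 0.50108356²·(1 − 0.08488811)·531200/1688 = 72.306965.
Dept III: Wₕ = 0.07020462; term = 0.07020462²·(1 − 0.04558507)·47070/127 = 1.7434482.
Sum = 100.65756.
SE = √(100.65756) = 10.0328.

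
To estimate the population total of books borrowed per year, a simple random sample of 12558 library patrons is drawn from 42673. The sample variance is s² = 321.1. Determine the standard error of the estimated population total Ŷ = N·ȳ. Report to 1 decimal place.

Var(Ŷ) = N²·Var(ȳ) = N²·(1 − n/N)·s²/n.
f = 12558/42673 = 0.29428444; Var(ȳ) = 0.70571556·321.1/12558 = 0.018044694.
Var(Ŷ) = 42673² · 0.018044694 = 3.2859116 × 10^7.
SE(Ŷ) = √(3.2859116 × 10^7) = 5732.3.

5732.3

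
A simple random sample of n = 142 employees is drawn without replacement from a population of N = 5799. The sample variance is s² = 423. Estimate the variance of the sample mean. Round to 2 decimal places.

Under SRS without replacement, Var(ȳ) = (1 − f)·s²/n with f = n/N = 142/5799 = 0.02448698.
Var(ȳ) = (1 − 0.02448698)·423/142 = 0.97551302·2.9788732 = 2.9059296.

2.91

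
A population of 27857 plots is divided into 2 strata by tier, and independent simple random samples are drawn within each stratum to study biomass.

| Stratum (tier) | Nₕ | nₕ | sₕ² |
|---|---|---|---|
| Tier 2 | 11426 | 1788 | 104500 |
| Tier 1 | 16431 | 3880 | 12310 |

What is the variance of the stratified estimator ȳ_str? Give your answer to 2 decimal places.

9.14

Var(ȳ_str) = Σₕ Wₕ²(1 − fₕ)sₕ²/nₕ with Wₕ = Nₕ/N, N = 27857.
Tier 2: Wₕ = 0.41016621; term = 0.41016621²·(1 − 0.15648521)·104500/1788 = 8.2939465.
Tier 1: Wₕ = 0.58983379; term = 0.58983379²·(1 − 0.23613901)·12310/3880 = 0.84314053.
Sum = 9.137087.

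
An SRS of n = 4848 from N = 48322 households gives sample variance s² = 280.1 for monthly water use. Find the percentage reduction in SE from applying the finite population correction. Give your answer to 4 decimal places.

5.1489

f = n/N = 4848/48322 = 0.10032697.
SE_no-fpc = √(s²/n) = 0.24036722; SE_fpc = √((1−f)s²/n) = 0.22799095.
Ratio = √(1−f) = 0.94851095. Reduction = 100·(1 − 0.94851095) = 5.1489%.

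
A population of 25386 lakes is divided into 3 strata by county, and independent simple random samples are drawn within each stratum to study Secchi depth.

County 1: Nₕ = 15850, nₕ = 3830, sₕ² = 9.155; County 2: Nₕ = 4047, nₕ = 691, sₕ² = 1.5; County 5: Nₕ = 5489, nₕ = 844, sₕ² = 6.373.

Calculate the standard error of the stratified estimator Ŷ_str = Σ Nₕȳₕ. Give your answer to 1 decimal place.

823.0

Var(Ŷ_str) = Σₕ Nₕ²(1 − fₕ)sₕ²/nₕ.
County 1: 15850²·(1 − 3830/15850)·9.155/3830 = 455400.3.
County 2: 4047²·(1 − 691/4047)·1.5/691 = 29482.776.
County 5: 5489²·(1 − 844/5489)·6.373/844 = 192522.02.
Sum = 677405.1.
SE = √(677405.1) = 823.0.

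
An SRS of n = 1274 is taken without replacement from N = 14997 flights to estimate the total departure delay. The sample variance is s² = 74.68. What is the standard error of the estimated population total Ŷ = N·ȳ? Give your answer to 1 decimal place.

Var(Ŷ) = N²·Var(ȳ) = N²·(1 − n/N)·s²/n.
f = 1274/14997 = 0.08495032; Var(ȳ) = 0.91504968·74.68/1274 = 0.053638862.
Var(Ŷ) = 14997² · 0.053638862 = 1.2063917 × 10^7.
SE(Ŷ) = √(1.2063917 × 10^7) = 3473.3.

3473.3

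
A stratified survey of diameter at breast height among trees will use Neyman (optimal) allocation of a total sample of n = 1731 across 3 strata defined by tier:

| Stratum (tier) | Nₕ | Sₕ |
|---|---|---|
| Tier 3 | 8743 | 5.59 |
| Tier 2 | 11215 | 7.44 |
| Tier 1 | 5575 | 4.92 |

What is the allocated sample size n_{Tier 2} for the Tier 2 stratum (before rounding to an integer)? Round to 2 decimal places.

Neyman allocation: nₕ = n·NₕSₕ / Σⱼ NⱼSⱼ.
Σ NⱼSⱼ = 8743·5.59 + 11215·7.44 + 5575·4.92 = 159741.97.
n_{Tier 2} = 1731·11215·7.44 / 159741.97 = 904.17.

904.17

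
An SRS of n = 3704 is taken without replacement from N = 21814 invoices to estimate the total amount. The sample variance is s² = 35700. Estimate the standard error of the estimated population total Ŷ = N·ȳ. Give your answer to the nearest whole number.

61706

Var(Ŷ) = N²·Var(ȳ) = N²·(1 − n/N)·s²/n.
f = 3704/21814 = 0.16979921; Var(ȳ) = 0.83020079·35700/3704 = 8.0016653.
Var(Ŷ) = 21814² · 8.0016653 = 3.8075972 × 10^9.
SE(Ŷ) = √(3.8075972 × 10^9) = 61706.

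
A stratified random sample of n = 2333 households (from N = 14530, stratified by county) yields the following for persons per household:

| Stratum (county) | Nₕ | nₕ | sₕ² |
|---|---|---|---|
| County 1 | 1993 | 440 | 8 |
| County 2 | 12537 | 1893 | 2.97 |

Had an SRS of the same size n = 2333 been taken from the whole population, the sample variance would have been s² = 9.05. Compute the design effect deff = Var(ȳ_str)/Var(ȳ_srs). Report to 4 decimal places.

Var(ȳ_str) = Σ Wₕ²(1−fₕ)sₕ²/nₕ with Wₕ = Nₕ/14530:
  County 1: (1993/14530)²·(1−440/1993)·8/440 = 2.6655377 × 10^-4
  County 2: (12537/14530)²·(1−1893/12537)·2.97/1893 = 9.9168353 × 10^-4
  → Var(ȳ_str) = 0.0012582373.
Var(ȳ_srs) = (1 − 2333/14530)·9.05/2333 = 0.0032562763.
deff = 0.0012582373 / 0.0032562763 = 0.3864.

0.3864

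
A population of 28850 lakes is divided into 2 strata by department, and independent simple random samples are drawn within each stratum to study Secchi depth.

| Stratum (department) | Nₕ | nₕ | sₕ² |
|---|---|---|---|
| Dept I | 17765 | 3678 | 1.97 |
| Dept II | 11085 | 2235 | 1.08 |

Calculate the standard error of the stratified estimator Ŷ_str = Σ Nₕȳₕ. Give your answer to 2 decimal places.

425.97

Var(Ŷ_str) = Σₕ Nₕ²(1 − fₕ)sₕ²/nₕ.
Dept I: 17765²·(1 − 3678/17765)·1.97/3678 = 134041.18.
Dept II: 11085²·(1 − 2235/11085)·1.08/2235 = 47405.114.
Sum = 181446.29.
SE = √(181446.29) = 425.97.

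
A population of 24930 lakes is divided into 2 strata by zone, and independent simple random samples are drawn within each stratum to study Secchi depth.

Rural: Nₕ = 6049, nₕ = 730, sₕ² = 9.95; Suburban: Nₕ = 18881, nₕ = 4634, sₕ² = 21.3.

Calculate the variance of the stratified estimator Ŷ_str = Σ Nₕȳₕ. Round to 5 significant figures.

1.6750 × 10^6

Var(Ŷ_str) = Σₕ Nₕ²(1 − fₕ)sₕ²/nₕ.
Rural: 6049²·(1 − 730/6049)·9.95/730 = 438544.63.
Suburban: 18881²·(1 − 4634/18881)·21.3/4634 = 1.236437 × 10^6.
Sum = 1.6749816 × 10^6.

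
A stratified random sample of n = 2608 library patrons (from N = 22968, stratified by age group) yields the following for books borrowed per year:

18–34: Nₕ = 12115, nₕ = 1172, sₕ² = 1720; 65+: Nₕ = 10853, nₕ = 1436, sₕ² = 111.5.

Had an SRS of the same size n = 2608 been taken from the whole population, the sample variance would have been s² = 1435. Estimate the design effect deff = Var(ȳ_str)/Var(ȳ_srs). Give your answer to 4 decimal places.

0.7870

Var(ȳ_str) = Σ Wₕ²(1−fₕ)sₕ²/nₕ with Wₕ = Nₕ/22968:
  18–34: (12115/22968)²·(1−1172/12115)·1720/1172 = 0.36881986
  65+: (10853/22968)²·(1−1436/10853)·111.5/1436 = 0.015043069
  → Var(ȳ_str) = 0.38386293.
Var(ȳ_srs) = (1 − 2608/22968)·1435/2608 = 0.48775183.
deff = 0.38386293 / 0.48775183 = 0.7870.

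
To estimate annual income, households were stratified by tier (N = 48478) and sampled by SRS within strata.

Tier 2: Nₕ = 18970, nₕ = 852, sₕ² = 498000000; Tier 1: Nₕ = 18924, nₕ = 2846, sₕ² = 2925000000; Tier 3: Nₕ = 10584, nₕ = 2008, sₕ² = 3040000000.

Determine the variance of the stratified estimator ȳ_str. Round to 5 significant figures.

Var(ȳ_str) = Σₕ Wₕ²(1 − fₕ)sₕ²/nₕ with Wₕ = Nₕ/N, N = 48478.
Tier 2: Wₕ = 0.39131152; term = 0.39131152²·(1 − 0.04491302)·498000000/852 = 85482.644.
Tier 1: Wₕ = 0.39036264; term = 0.39036264²·(1 − 0.15039104)·2925000000/2846 = 133059.7.
Tier 3: Wₕ = 0.21832584; term = 0.21832584²·(1 − 0.18972033)·3040000000/2008 = 58472.961.
Sum = 277015.31.

277020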